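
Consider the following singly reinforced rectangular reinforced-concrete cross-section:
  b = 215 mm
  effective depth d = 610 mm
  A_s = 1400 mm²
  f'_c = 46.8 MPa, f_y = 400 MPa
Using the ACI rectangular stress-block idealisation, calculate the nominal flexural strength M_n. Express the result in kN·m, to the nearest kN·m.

T = A_s f_y = 1400 × 400 = 560000 N = 560 kN.
From C = T: a = T/(0.85 f'_c b) = 560000/(0.85 × 46.8 × 215) = 65.48 mm.
M_n = T(d − a/2) = 560 kN × (610 − 32.74) mm = 323.27 kN·m.

M_n ≈ 323 kN·m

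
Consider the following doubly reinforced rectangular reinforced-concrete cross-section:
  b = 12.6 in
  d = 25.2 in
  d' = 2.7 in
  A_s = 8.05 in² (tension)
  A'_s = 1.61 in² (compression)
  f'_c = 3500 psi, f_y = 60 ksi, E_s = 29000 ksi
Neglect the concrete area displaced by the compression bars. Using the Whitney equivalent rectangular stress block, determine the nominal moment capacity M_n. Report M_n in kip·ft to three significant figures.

M_n ≈ 827 kip·ft

Assume both steels yield.
a = (A_s − A'_s) f_y/(0.85 f'_c b) = (8.05 − 1.61) × 60/(0.85 × 3.5 × 12.6) = 10.308 in.
c = a/β₁ = 10.308/0.85 = 12.127 in; ε'_s = 0.003(c − d')/c = 0.0023 ≥ ε_y = 0.0021, so the compression steel yields.
M_n = (A_s − A'_s) f_y (d − a/2) + A'_s f_y (d − d') = 386.4 × (25.2 − 5.154) + 96.6 × (25.2 − 2.7) = 7745.8 + 2173.5 = 9919.3 kip·in = 9919.3/12 = 826.61 kip·ft.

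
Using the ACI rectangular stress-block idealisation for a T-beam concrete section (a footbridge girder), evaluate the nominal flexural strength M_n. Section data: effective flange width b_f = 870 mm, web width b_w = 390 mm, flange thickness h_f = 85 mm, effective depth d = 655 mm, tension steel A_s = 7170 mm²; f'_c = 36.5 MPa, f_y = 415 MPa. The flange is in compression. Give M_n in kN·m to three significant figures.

M_n ≈ 1770 kN·m

Tension: T = A_s f_y = 7170 × 415 = 2975550 N.
Try a within the flange: a = T/(0.85 f'_c b_f) = 2975550/(0.85 × 36.5 × 870) = 110.24 mm.
a = 110.24 > h_f = 85 mm: the block extends into the web. Split into flange-overhang and web parts.
C_f = 0.85 f'_c (b_f − b_w) h_f = 0.85 × 36.5 × (870 − 390) × 85 = 1265820 N.
Remaining web compression depth: a_w = (T − C_f)/(0.85 f'_c b_w) = (2975550 − 1265820)/(0.85 × 36.5 × 390) = 141.30 mm.
M_n = C_f(d − h_f/2) + (T − C_f)(d − a_w/2) = 1265820 × (655 − 42.5) + 1709730 × (655 − 70.65) = 775.31 + 999.08 = 1774.39 × 10⁶ N·mm.
M_n = 1774.39 kN·m.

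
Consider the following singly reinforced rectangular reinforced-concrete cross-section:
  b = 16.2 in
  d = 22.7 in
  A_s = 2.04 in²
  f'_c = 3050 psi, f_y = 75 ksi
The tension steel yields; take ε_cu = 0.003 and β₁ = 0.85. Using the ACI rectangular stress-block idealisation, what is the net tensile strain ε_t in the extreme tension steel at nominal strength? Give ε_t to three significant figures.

a = A_s f_y/(0.85 f'_c b) = 3.643 in.
β₁ = 0.85, so c = a/β₁ = 3.643/0.85 = 4.286 in.
From the linear strain diagram with ε_cu = 0.003: ε_t = 0.003 (d − c)/c = 0.003 × (22.7 − 4.286)/4.286 = 0.0129.
Since ε_t ≥ 0.005, the section is tension-controlled.

ε_t ≈ 0.0129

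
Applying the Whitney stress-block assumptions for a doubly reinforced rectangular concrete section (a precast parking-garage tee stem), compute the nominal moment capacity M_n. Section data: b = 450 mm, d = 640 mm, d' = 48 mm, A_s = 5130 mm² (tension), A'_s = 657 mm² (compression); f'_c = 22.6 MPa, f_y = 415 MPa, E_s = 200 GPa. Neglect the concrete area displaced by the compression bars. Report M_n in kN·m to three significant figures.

M_n ≈ 1150 kN·m

Assume both tension and compression steel yield.
Net tension couple steel: A_s − A'_s = 4473 mm².
a = (A_s − A'_s) f_y / (0.85 f'_c b) = 1856295/(0.85 × 22.6 × 450) = 214.74 mm.
c = a/β₁ = 214.74/0.85 = 252.64 mm; ε'_s = 0.003(c − d')/c = 0.0024 ≥ f_y/E_s = 0.0021, so compression steel does yield.
M_n = (A_s − A'_s) f_y (d − a/2) + A'_s f_y (d − d') = [1856295 × (640 − 107.37) + 272655 × (640 − 48)] × 10⁻⁶ = 988.72 + 161.41 = 1150.13 kN·m.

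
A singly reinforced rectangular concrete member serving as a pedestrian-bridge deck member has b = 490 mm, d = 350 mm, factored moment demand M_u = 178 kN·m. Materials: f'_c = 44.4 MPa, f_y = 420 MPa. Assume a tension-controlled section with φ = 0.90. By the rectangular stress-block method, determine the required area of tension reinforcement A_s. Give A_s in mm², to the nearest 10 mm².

M_n = M_u/φ = 178/0.90 = 197.778 kN·m.
With M_n = 0.85 f'_c a b (d − a/2), solve the quadratic for a:
a = d − √(d² − 2M_n/(0.85 f'_c b)) = 350 − √(350² − 2 × 197.778×10⁶/(0.85 × 44.4 × 490)) = 32.02 mm.
A_s = 0.85 f'_c a b / f_y = 0.85 × 44.4 × 32.02 × 490 / 420 = 1409.8 mm².

A_s ≈ 1410 mm²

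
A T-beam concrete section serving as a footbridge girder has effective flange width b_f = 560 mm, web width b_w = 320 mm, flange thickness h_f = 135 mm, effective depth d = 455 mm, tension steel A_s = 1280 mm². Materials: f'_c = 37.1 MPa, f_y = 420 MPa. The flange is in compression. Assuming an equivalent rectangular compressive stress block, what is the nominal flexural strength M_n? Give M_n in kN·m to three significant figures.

Tension: T = A_s f_y = 1280 × 420 = 537600 N.
Try a within the flange: a = T/(0.85 f'_c b_f) = 537600/(0.85 × 37.1 × 560) = 30.44 mm.
Since a = 30.44 ≤ h_f = 135 mm, the stress block lies entirely in the flange; analyse as a rectangular beam of width b_f.
M_n = T(d − a/2) = 537600 × (455 − 15.22) = 236.43 × 10⁶ N·mm.
M_n = 236.43 kN·m.

M_n ≈ 236 kN·m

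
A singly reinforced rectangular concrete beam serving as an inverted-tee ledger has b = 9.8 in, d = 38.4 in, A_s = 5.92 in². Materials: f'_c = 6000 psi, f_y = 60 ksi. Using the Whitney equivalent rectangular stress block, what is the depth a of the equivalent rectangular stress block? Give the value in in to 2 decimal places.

a ≈ 7.11 in

T = A_s f_y = 5.92 × 60 = 355.2 kips.
a = T/(0.85 f'_c b) = 355.2/(0.85 × 6 × 9.8) = 7.11 in.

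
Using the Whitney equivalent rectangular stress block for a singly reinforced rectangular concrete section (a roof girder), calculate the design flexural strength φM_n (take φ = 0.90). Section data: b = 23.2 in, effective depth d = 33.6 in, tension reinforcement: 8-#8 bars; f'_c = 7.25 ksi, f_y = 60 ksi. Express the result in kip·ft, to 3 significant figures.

φM_n ≈ 918 kip·ft

A_s = 8 × 0.79 = 6.32 in².
T = A_s f_y = 6.32 × 60 = 379.2 kips.
a = T/(0.85 f'_c b) = 379.2/(0.85 × 7.25 × 23.2) = 2.652 in.
M_n = T(d − a/2) = 379.2 × (33.6 − 1.326) = 12238.3 kip·in = 12238.3/12 = 1019.86 kip·ft.
φM_n = 0.90 × 1019.86 = 917.87 kip·ft.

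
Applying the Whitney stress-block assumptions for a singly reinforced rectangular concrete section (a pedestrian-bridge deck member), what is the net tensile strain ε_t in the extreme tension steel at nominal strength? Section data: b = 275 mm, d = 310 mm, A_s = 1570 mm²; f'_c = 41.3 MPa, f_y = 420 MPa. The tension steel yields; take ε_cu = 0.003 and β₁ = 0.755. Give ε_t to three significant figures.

a = A_s f_y/(0.85 f'_c b) = 68.30 mm.
β₁ = 0.755, so c = a/β₁ = 68.30/0.755 = 90.46 mm.
From the linear strain diagram with ε_cu = 0.003: ε_t = 0.003 (d − c)/c = 0.003 × (310 − 90.46)/90.46 = 0.00728.
Since ε_t ≥ 0.005, the section is tension-controlled.

ε_t ≈ 0.00728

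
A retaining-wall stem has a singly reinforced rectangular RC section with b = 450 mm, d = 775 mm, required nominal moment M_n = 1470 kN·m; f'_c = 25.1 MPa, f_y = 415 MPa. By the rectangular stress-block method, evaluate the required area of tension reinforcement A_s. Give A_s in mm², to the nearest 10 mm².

A_s ≈ 5380 mm²

With M_n = 0.85 f'_c a b (d − a/2), solve the quadratic for a:
a = d − √(d² − 2M_n/(0.85 f'_c b)) = 775 − √(775² − 2 × 1470×10⁶/(0.85 × 25.1 × 450)) = 232.41 mm.
A_s = 0.85 f'_c a b / f_y = 0.85 × 25.1 × 232.41 × 450 / 415 = 5376.7 mm².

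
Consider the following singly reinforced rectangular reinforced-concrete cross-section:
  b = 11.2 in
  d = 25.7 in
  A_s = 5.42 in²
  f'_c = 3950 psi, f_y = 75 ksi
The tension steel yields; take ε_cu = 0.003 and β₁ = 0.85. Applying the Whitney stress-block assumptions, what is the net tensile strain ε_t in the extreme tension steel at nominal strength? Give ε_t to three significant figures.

a = A_s f_y/(0.85 f'_c b) = 10.810 in.
β₁ = 0.85, so c = a/β₁ = 10.810/0.85 = 12.718 in.
From the linear strain diagram with ε_cu = 0.003: ε_t = 0.003 (d − c)/c = 0.003 × (25.7 − 12.718)/12.718 = 0.00306.
ε_t < 0.004 — the section is over-reinforced for flexure under ACI limits.

ε_t ≈ 0.00306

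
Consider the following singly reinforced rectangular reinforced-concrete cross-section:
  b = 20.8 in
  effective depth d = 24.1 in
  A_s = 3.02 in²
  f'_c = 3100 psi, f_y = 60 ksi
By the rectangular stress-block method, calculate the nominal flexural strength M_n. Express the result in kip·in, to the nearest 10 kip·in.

T = A_s f_y = 3.02 × 60 = 181.2 kips.
a = T/(0.85 f'_c b) = 181.2/(0.85 × 3.1 × 20.8) = 3.306 in.
M_n = T(d − a/2) = 181.2 × (24.1 − 1.653) = 4067.4 kip·in.

M_n ≈ 4070 kip·in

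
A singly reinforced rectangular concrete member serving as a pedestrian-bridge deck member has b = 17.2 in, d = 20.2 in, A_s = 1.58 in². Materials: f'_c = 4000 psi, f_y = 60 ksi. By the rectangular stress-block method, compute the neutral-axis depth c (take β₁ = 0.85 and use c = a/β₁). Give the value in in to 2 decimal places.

T = A_s f_y = 1.58 × 60 = 94.8 kips.
a = T/(0.85 f'_c b) = 94.8/(0.85 × 4 × 17.2) = 1.6211 in.
With β₁ = 0.85, c = a/β₁ = 1.6211/0.85 = 1.91 in.

c ≈ 1.91 in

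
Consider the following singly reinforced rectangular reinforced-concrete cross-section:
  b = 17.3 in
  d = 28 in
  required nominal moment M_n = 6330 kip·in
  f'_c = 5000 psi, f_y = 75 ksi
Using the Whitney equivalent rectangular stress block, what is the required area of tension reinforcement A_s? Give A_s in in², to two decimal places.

From M_n = 0.85 f'_c a b (d − a/2):
a = d − √(d² − 2M_n/(0.85 f'_c b)) = 28 − √(28² − 2 × 6330/(0.85 × 5 × 17.3)) = 3.265 in.
A_s = 0.85 f'_c a b / f_y = 0.85 × 5 × 3.265 × 17.3 / 75 = 3.201 in².

A_s ≈ 3.20 in²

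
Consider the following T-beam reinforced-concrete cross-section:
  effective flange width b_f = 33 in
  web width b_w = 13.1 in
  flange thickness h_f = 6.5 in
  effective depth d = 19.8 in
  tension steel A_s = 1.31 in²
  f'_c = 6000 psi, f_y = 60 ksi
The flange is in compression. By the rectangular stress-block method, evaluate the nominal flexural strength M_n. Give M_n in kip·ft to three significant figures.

M_n ≈ 128 kip·ft

Tension: T = A_s f_y = 1.31 × 60 = 78.6 kips.
Try a within the flange: a = T/(0.85 f'_c b_f) = 78.6/(0.85 × 6 × 33) = 0.467 in.
Since a = 0.467 ≤ h_f = 6.5 in, the stress block lies entirely in the flange; analyse as a rectangular beam of width b_f.
M_n = T(d − a/2) = 78.6 × (19.8 − 0.2335) = 1537.9 kip·in.
M_n = 1537.9/12 = 128.16 kip·ft.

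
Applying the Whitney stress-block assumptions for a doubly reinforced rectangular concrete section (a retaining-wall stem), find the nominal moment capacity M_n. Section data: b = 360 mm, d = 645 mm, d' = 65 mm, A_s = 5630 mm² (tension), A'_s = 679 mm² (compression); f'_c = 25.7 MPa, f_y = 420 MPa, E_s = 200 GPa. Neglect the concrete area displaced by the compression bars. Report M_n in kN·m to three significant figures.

Assume both tension and compression steel yield.
Net tension couple steel: A_s − A'_s = 4951 mm².
a = (A_s − A'_s) f_y / (0.85 f'_c b) = 2079420/(0.85 × 25.7 × 360) = 264.42 mm.
c = a/β₁ = 264.42/0.85 = 311.08 mm; ε'_s = 0.003(c − d')/c = 0.0024 ≥ f_y/E_s = 0.0021, so compression steel does yield.
M_n = (A_s − A'_s) f_y (d − a/2) + A'_s f_y (d − d') = [2079420 × (645 − 132.21) + 285180 × (645 − 65)] × 10⁻⁶ = 1066.31 + 165.40 = 1231.71 kN·m.

M_n ≈ 1230 kN·m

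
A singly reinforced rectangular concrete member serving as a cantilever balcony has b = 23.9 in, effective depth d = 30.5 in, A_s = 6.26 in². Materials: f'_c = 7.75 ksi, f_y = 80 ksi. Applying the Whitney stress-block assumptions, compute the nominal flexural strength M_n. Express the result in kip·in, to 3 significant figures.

M_n ≈ 14500 kip·in

T = A_s f_y = 6.26 × 80 = 500.8 kips.
a = T/(0.85 f'_c b) = 500.8/(0.85 × 7.75 × 23.9) = 3.181 in.
M_n = T(d − a/2) = 500.8 × (30.5 − 1.5905) = 14477.9 kip·in.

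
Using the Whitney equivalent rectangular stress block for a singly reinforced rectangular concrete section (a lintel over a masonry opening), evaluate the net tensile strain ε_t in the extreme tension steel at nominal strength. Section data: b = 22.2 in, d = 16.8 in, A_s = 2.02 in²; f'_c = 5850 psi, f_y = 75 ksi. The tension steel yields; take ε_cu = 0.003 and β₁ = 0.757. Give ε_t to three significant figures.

ε_t ≈ 0.0248

a = A_s f_y/(0.85 f'_c b) = 1.372 in.
β₁ = 0.757, so c = a/β₁ = 1.372/0.757 = 1.812 in.
From the linear strain diagram with ε_cu = 0.003: ε_t = 0.003 (d − c)/c = 0.003 × (16.8 − 1.812)/1.812 = 0.0248.
Since ε_t ≥ 0.005, the section is tension-controlled.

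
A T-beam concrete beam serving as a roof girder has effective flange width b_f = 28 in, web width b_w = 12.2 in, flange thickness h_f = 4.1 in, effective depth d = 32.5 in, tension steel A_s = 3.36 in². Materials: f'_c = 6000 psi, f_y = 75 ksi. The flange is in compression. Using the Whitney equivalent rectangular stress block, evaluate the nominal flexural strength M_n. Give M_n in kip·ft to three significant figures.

Tension: T = A_s f_y = 3.36 × 75 = 252 kips.
Try a within the flange: a = T/(0.85 f'_c b_f) = 252/(0.85 × 6 × 28) = 1.765 in.
Since a = 1.765 ≤ h_f = 4.1 in, the stress block lies entirely in the flange; analyse as a rectangular beam of width b_f.
M_n = T(d − a/2) = 252 × (32.5 − 0.8825) = 7967.6 kip·in.
M_n = 7967.6/12 = 663.97 kip·ft.

M_n ≈ 664 kip·ft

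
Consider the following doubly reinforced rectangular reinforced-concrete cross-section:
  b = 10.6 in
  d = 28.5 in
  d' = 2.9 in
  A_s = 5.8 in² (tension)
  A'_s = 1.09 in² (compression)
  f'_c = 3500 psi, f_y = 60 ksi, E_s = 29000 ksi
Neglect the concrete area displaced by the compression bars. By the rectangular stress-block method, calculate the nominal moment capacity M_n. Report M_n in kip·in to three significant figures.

M_n ≈ 8460 kip·in

Assume both steels yield.
a = (A_s − A'_s) f_y/(0.85 f'_c b) = (5.8 − 1.09) × 60/(0.85 × 3.5 × 10.6) = 8.961 in.
c = a/β₁ = 8.961/0.85 = 10.542 in; ε'_s = 0.003(c − d')/c = 0.0022 ≥ ε_y = 0.0021, so the compression steel yields.
M_n = (A_s − A'_s) f_y (d − a/2) + A'_s f_y (d − d') = 282.6 × (28.5 − 4.4805) + 65.4 × (28.5 − 2.9) = 6787.9 + 1674.2 = 8462.1 kip·in.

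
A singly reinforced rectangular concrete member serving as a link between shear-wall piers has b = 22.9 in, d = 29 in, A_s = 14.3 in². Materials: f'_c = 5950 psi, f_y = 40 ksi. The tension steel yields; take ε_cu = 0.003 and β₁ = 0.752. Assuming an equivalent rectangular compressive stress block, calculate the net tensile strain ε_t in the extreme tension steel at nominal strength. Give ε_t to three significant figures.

ε_t ≈ 0.0102

a = A_s f_y/(0.85 f'_c b) = 4.939 in.
β₁ = 0.752, so c = a/β₁ = 4.939/0.752 = 6.568 in.
From the linear strain diagram with ε_cu = 0.003: ε_t = 0.003 (d − c)/c = 0.003 × (29 − 6.568)/6.568 = 0.0102.
Since ε_t ≥ 0.005, the section is tension-controlled.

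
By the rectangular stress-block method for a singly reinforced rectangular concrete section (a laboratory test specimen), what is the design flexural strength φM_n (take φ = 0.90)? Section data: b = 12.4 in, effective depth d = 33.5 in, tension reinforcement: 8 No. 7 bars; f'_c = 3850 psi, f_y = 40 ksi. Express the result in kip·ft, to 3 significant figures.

φM_n ≈ 448 kip·ft

A_s = 8 × 0.6 = 4.8 in².
T = A_s f_y = 4.8 × 40 = 192 kips.
a = T/(0.85 f'_c b) = 192/(0.85 × 3.85 × 12.4) = 4.732 in.
M_n = T(d − a/2) = 192 × (33.5 − 2.366) = 5977.7 kip·in = 5977.7/12 = 498.14 kip·ft.
φM_n = 0.90 × 498.14 = 448.33 kip·ft.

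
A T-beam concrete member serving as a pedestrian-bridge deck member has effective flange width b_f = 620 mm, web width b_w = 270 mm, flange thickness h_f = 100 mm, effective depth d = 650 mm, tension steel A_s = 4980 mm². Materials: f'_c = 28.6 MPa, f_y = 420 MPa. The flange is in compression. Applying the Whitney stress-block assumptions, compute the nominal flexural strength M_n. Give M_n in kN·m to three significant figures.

Tension: T = A_s f_y = 4980 × 420 = 2091600 N.
Try a within the flange: a = T/(0.85 f'_c b_f) = 2091600/(0.85 × 28.6 × 620) = 138.77 mm.
a = 138.77 > h_f = 100 mm: the block extends into the web. Split into flange-overhang and web parts.
C_f = 0.85 f'_c (b_f − b_w) h_f = 0.85 × 28.6 × (620 − 270) × 100 = 850850 N.
Remaining web compression depth: a_w = (T − C_f)/(0.85 f'_c b_w) = (2091600 − 850850)/(0.85 × 28.6 × 270) = 189.03 mm.
M_n = C_f(d − h_f/2) + (T − C_f)(d − a_w/2) = 850850 × (650 − 50) + 1240750 × (650 − 94.515) = 510.51 + 689.22 = 1199.73 × 10⁶ N·mm.
M_n = 1199.73 kN·m.

M_n ≈ 1200 kN·m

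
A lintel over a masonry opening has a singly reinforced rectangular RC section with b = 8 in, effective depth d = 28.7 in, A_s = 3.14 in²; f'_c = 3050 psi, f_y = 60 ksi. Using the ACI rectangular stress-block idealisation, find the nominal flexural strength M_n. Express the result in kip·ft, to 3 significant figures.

M_n ≈ 379 kip·ft

T = A_s f_y = 3.14 × 60 = 188.4 kips.
a = T/(0.85 f'_c b) = 188.4/(0.85 × 3.05 × 8) = 9.084 in.
M_n = T(d − a/2) = 188.4 × (28.7 − 4.542) = 4551.4 kip·in = 4551.4/12 = 379.28 kip·ft.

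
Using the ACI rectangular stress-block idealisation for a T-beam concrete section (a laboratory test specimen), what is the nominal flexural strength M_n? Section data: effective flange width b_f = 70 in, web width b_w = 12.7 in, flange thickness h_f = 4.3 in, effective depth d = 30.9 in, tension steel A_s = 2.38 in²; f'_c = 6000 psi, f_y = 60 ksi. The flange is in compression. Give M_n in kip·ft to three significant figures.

M_n ≈ 365 kip·ft

Tension: T = A_s f_y = 2.38 × 60 = 142.8 kips.
Try a within the flange: a = T/(0.85 f'_c b_f) = 142.8/(0.85 × 6 × 70) = 0.400 in.
Since a = 0.400 ≤ h_f = 4.3 in, the stress block lies entirely in the flange; analyse as a rectangular beam of width b_f.
M_n = T(d − a/2) = 142.8 × (30.9 − 0.2) = 4384.0 kip·in.
M_n = 4384.0/12 = 365.33 kip·ft.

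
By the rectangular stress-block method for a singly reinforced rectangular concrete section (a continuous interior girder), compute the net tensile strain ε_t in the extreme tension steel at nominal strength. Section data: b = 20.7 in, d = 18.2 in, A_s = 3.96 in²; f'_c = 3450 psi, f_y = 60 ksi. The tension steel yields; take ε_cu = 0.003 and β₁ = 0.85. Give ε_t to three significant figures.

a = A_s f_y/(0.85 f'_c b) = 3.914 in.
β₁ = 0.85, so c = a/β₁ = 3.914/0.85 = 4.605 in.
From the linear strain diagram with ε_cu = 0.003: ε_t = 0.003 (d − c)/c = 0.003 × (18.2 − 4.605)/4.605 = 0.00886.
Since ε_t ≥ 0.005, the section is tension-controlled.

ε_t ≈ 0.00886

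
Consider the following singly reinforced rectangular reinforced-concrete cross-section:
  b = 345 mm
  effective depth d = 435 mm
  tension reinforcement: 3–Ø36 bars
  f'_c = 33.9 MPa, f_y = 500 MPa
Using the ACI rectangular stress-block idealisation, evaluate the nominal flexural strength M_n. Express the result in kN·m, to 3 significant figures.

M_n ≈ 547 kN·m

A_s = 3 × 1018 = 3054 mm².
T = A_s f_y = 3054 × 500 = 1527000 N = 1527 kN.
From C = T: a = T/(0.85 f'_c b) = 1527000/(0.85 × 33.9 × 345) = 153.60 mm.
M_n = T(d − a/2) = 1527 kN × (435 − 76.8) mm = 546.97 kN·m.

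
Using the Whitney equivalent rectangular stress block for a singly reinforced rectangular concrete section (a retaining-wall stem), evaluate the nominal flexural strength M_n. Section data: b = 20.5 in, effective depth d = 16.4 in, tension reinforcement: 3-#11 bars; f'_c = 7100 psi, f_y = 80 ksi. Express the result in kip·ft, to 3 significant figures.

A_s = 3 × 1.56 = 4.68 in².
T = A_s f_y = 4.68 × 80 = 374.4 kips.
a = T/(0.85 f'_c b) = 374.4/(0.85 × 7.1 × 20.5) = 3.026 in.
M_n = T(d − a/2) = 374.4 × (16.4 − 1.513) = 5573.7 kip·in = 5573.7/12 = 464.48 kip·ft.

M_n ≈ 464 kip·ft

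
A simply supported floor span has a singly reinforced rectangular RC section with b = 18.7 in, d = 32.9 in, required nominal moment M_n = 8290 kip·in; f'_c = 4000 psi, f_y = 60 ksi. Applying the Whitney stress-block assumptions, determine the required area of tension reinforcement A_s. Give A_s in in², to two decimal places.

A_s ≈ 4.49 in²

From M_n = 0.85 f'_c a b (d − a/2):
a = d − √(d² − 2M_n/(0.85 f'_c b)) = 32.9 − √(32.9² − 2 × 8290/(0.85 × 4 × 18.7)) = 4.236 in.
A_s = 0.85 f'_c a b / f_y = 0.85 × 4 × 4.236 × 18.7 / 60 = 4.489 in².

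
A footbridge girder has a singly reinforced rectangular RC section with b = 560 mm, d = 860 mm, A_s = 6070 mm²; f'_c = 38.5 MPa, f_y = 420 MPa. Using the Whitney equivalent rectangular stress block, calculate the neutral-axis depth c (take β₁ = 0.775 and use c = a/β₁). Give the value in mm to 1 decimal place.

c ≈ 179.5 mm

T = A_s f_y = 6070 × 420 = 2549400 N = 2549.4 kN.
Setting C = 0.85 f'_c a b equal to T: a = 2549400/(0.85 × 38.5 × 560) = 139.114 mm.
With β₁ = 0.775, c = a/β₁ = 139.114/0.775 = 179.5 mm.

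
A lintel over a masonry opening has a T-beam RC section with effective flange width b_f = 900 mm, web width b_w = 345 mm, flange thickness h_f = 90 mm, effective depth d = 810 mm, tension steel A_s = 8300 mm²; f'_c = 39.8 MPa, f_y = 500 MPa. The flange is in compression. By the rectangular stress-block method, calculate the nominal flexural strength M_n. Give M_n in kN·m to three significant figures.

Tension: T = A_s f_y = 8300 × 500 = 4150000 N.
Try a within the flange: a = T/(0.85 f'_c b_f) = 4150000/(0.85 × 39.8 × 900) = 136.30 mm.
a = 136.30 > h_f = 90 mm: the block extends into the web. Split into flange-overhang and web parts.
C_f = 0.85 f'_c (b_f − b_w) h_f = 0.85 × 39.8 × (900 − 345) × 90 = 1689809 N.
Remaining web compression depth: a_w = (T − C_f)/(0.85 f'_c b_w) = (4150000 − 1689809)/(0.85 × 39.8 × 345) = 210.79 mm.
M_n = C_f(d − h_f/2) + (T − C_f)(d − a_w/2) = 1689809 × (810 − 45) + 2460191 × (810 − 105.395) = 1292.70 + 1733.46 = 3026.16 × 10⁶ N·mm.
M_n = 3026.16 kN·m.

M_n ≈ 3030 kN·m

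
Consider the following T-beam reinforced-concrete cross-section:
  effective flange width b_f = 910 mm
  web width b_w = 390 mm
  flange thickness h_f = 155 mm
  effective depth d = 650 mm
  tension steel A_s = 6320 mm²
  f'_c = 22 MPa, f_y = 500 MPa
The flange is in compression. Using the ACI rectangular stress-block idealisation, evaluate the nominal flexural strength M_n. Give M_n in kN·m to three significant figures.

Tension: T = A_s f_y = 6320 × 500 = 3160000 N.
Try a within the flange: a = T/(0.85 f'_c b_f) = 3160000/(0.85 × 22 × 910) = 185.70 mm.
a = 185.70 > h_f = 155 mm: the block extends into the web. Split into flange-overhang and web parts.
C_f = 0.85 f'_c (b_f − b_w) h_f = 0.85 × 22 × (910 − 390) × 155 = 1507220 N.
Remaining web compression depth: a_w = (T − C_f)/(0.85 f'_c b_w) = (3160000 − 1507220)/(0.85 × 22 × 390) = 226.63 mm.
M_n = C_f(d − h_f/2) + (T − C_f)(d − a_w/2) = 1507220 × (650 − 77.5) + 1652780 × (650 − 113.315) = 862.88 + 887.02 = 1749.90 × 10⁶ N·mm.
M_n = 1749.90 kN·m.

M_n ≈ 1750 kN·m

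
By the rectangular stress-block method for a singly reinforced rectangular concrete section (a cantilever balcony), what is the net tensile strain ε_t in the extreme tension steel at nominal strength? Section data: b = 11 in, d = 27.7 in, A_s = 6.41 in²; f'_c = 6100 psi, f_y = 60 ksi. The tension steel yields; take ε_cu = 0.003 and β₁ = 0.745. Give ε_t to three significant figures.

a = A_s f_y/(0.85 f'_c b) = 6.743 in.
β₁ = 0.745, so c = a/β₁ = 6.743/0.745 = 9.051 in.
From the linear strain diagram with ε_cu = 0.003: ε_t = 0.003 (d − c)/c = 0.003 × (27.7 − 9.051)/9.051 = 0.00618.
Since ε_t ≥ 0.005, the section is tension-controlled.

ε_t ≈ 0.00618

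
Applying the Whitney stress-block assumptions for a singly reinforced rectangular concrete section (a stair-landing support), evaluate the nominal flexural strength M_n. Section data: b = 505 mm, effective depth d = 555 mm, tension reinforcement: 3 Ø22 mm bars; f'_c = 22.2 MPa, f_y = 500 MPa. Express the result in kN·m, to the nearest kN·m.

A_s = 3 × 380 = 1140 mm².
T = A_s f_y = 1140 × 500 = 570000 N = 570 kN.
From C = T: a = T/(0.85 f'_c b) = 570000/(0.85 × 22.2 × 505) = 59.82 mm.
M_n = T(d − a/2) = 570 kN × (555 − 29.91) mm = 299.30 kN·m.

M_n ≈ 299 kN·m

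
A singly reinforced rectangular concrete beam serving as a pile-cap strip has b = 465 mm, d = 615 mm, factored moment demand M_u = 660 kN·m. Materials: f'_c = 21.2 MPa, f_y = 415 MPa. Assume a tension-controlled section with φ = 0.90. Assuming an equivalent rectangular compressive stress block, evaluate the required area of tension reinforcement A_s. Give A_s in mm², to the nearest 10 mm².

M_n = M_u/φ = 660/0.90 = 733.333 kN·m.
With M_n = 0.85 f'_c a b (d − a/2), solve the quadratic for a:
a = d − √(d² − 2M_n/(0.85 f'_c b)) = 615 − √(615² − 2 × 733.333×10⁶/(0.85 × 21.2 × 465)) = 164.23 mm.
A_s = 0.85 f'_c a b / f_y = 0.85 × 21.2 × 164.23 × 465 / 415 = 3316.0 mm².

A_s ≈ 3320 mm²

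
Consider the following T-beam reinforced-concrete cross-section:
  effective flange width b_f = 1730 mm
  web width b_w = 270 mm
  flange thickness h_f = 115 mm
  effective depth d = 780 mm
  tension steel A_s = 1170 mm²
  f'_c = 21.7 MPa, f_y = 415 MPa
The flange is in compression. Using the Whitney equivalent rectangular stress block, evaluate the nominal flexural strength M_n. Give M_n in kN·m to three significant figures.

Tension: T = A_s f_y = 1170 × 415 = 485550 N.
Try a within the flange: a = T/(0.85 f'_c b_f) = 485550/(0.85 × 21.7 × 1730) = 15.22 mm.
Since a = 15.22 ≤ h_f = 115 mm, the stress block lies entirely in the flange; analyse as a rectangular beam of width b_f.
M_n = T(d − a/2) = 485550 × (780 − 7.61) = 375.03 × 10⁶ N·mm.
M_n = 375.03 kN·m.

M_n ≈ 375 kN·m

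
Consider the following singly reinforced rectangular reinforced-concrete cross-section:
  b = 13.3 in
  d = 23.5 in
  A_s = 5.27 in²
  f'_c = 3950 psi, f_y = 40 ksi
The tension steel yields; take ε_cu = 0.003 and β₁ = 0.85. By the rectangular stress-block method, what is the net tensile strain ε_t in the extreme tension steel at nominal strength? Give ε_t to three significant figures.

a = A_s f_y/(0.85 f'_c b) = 4.721 in.
β₁ = 0.85, so c = a/β₁ = 4.721/0.85 = 5.554 in.
From the linear strain diagram with ε_cu = 0.003: ε_t = 0.003 (d − c)/c = 0.003 × (23.5 − 5.554)/5.554 = 0.00969.
Since ε_t ≥ 0.005, the section is tension-controlled.

ε_t ≈ 0.00969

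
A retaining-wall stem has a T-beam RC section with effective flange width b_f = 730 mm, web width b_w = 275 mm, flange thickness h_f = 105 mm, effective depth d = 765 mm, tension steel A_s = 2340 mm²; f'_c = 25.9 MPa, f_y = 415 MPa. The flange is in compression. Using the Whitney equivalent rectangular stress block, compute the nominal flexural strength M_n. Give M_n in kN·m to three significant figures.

Tension: T = A_s f_y = 2340 × 415 = 971100 N.
Try a within the flange: a = T/(0.85 f'_c b_f) = 971100/(0.85 × 25.9 × 730) = 60.43 mm.
Since a = 60.43 ≤ h_f = 105 mm, the stress block lies entirely in the flange; analyse as a rectangular beam of width b_f.
M_n = T(d − a/2) = 971100 × (765 − 30.215) = 713.55 × 10⁶ N·mm.
M_n = 713.55 kN·m.

M_n ≈ 714 kN·m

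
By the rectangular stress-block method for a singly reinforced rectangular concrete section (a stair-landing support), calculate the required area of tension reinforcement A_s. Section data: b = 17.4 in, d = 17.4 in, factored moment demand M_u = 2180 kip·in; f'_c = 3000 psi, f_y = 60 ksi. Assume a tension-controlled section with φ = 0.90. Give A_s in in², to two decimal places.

A_s ≈ 2.58 in²

M_n = M_u/φ = 2180/0.90 = 2422.22 kip·in.
From M_n = 0.85 f'_c a b (d − a/2):
a = d − √(d² − 2M_n/(0.85 f'_c b)) = 17.4 − √(17.4² − 2 × 2422.22/(0.85 × 3 × 17.4)) = 3.487 in.
A_s = 0.85 f'_c a b / f_y = 0.85 × 3 × 3.487 × 17.4 / 60 = 2.579 in².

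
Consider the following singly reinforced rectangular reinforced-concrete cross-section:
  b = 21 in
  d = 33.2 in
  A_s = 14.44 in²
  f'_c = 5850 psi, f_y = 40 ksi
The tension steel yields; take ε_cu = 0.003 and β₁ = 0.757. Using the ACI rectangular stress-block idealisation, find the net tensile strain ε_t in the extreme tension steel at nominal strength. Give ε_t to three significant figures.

a = A_s f_y/(0.85 f'_c b) = 5.531 in.
β₁ = 0.757, so c = a/β₁ = 5.531/0.757 = 7.306 in.
From the linear strain diagram with ε_cu = 0.003: ε_t = 0.003 (d − c)/c = 0.003 × (33.2 − 7.306)/7.306 = 0.0106.
Since ε_t ≥ 0.005, the section is tension-controlled.

ε_t ≈ 0.0106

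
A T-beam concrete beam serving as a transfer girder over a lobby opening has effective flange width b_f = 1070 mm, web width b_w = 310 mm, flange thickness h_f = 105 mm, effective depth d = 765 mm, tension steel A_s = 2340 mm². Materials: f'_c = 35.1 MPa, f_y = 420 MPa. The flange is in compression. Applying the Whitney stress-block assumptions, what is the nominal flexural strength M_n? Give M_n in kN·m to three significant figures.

M_n ≈ 737 kN·m

Tension: T = A_s f_y = 2340 × 420 = 982800 N.
Try a within the flange: a = T/(0.85 f'_c b_f) = 982800/(0.85 × 35.1 × 1070) = 30.79 mm.
Since a = 30.79 ≤ h_f = 105 mm, the stress block lies entirely in the flange; analyse as a rectangular beam of width b_f.
M_n = T(d − a/2) = 982800 × (765 − 15.395) = 736.71 × 10⁶ N·mm.
M_n = 736.71 kN·m.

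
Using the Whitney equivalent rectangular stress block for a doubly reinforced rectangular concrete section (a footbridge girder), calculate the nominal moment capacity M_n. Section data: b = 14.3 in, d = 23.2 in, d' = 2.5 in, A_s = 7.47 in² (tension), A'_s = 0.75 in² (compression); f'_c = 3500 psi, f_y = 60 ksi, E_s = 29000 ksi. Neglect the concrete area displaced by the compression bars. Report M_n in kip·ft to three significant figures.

Assume both steels yield.
a = (A_s − A'_s) f_y/(0.85 f'_c b) = (7.47 − 0.75) × 60/(0.85 × 3.5 × 14.3) = 9.478 in.
c = a/β₁ = 9.478/0.85 = 11.151 in; ε'_s = 0.003(c − d')/c = 0.0023 ≥ ε_y = 0.0021, so the compression steel yields.
M_n = (A_s − A'_s) f_y (d − a/2) + A'_s f_y (d − d') = 403.2 × (23.2 − 4.739) + 45 × (23.2 − 2.5) = 7443.5 + 931.5 = 8375.0 kip·in = 8375.0/12 = 697.92 kip·ft.

M_n ≈ 698 kip·ft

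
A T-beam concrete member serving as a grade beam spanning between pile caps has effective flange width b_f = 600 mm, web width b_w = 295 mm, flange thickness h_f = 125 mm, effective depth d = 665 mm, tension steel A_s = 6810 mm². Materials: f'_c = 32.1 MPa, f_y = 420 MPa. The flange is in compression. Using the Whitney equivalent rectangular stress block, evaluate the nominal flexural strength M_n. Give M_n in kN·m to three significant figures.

Tension: T = A_s f_y = 6810 × 420 = 2860200 N.
Try a within the flange: a = T/(0.85 f'_c b_f) = 2860200/(0.85 × 32.1 × 600) = 174.71 mm.
a = 174.71 > h_f = 125 mm: the block extends into the web. Split into flange-overhang and web parts.
C_f = 0.85 f'_c (b_f − b_w) h_f = 0.85 × 32.1 × (600 − 295) × 125 = 1040241 N.
Remaining web compression depth: a_w = (T − C_f)/(0.85 f'_c b_w) = (2860200 − 1040241)/(0.85 × 32.1 × 295) = 226.11 mm.
M_n = C_f(d − h_f/2) + (T − C_f)(d − a_w/2) = 1040241 × (665 − 62.5) + 1819959 × (665 − 113.055) = 626.75 + 1004.52 = 1631.27 × 10⁶ N·mm.
M_n = 1631.27 kN·m.

M_n ≈ 1630 kN·m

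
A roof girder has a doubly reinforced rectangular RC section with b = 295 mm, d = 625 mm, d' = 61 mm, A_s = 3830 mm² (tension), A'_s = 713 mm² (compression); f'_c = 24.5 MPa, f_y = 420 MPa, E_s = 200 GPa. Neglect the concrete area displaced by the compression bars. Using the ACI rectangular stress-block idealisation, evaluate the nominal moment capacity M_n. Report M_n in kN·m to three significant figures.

M_n ≈ 848 kN·m

Assume both tension and compression steel yield.
Net tension couple steel: A_s − A'_s = 3117 mm².
a = (A_s − A'_s) f_y / (0.85 f'_c b) = 1309140/(0.85 × 24.5 × 295) = 213.10 mm.
c = a/β₁ = 213.10/0.85 = 250.71 mm; ε'_s = 0.003(c − d')/c = 0.0023 ≥ f_y/E_s = 0.0021, so compression steel does yield.
M_n = (A_s − A'_s) f_y (d − a/2) + A'_s f_y (d − d') = [1309140 × (625 − 106.55) + 299460 × (625 − 61)] × 10⁻⁶ = 678.72 + 168.90 = 847.62 kN·m.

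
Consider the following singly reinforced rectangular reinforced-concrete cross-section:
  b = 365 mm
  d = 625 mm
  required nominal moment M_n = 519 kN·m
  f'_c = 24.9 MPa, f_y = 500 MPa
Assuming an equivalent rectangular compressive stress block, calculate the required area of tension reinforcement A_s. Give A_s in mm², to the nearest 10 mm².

A_s ≈ 1840 mm²

With M_n = 0.85 f'_c a b (d − a/2), solve the quadratic for a:
a = d − √(d² − 2M_n/(0.85 f'_c b)) = 625 − √(625² − 2 × 519×10⁶/(0.85 × 24.9 × 365)) = 118.78 mm.
A_s = 0.85 f'_c a b / f_y = 0.85 × 24.9 × 118.78 × 365 / 500 = 1835.2 mm².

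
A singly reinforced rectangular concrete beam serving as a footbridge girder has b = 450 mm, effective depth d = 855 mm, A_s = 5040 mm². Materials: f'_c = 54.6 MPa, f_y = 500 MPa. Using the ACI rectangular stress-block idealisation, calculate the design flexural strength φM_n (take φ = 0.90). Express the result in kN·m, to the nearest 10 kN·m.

φM_n ≈ 1800 kN·m

T = A_s f_y = 5040 × 500 = 2520000 N = 2520 kN.
From C = T: a = T/(0.85 f'_c b) = 2520000/(0.85 × 54.6 × 450) = 120.66 mm.
M_n = T(d − a/2) = 2520 kN × (855 − 60.33) mm = 2002.57 kN·m.
φM_n = 0.90 × 2002.57 = 1802.31 kN·m.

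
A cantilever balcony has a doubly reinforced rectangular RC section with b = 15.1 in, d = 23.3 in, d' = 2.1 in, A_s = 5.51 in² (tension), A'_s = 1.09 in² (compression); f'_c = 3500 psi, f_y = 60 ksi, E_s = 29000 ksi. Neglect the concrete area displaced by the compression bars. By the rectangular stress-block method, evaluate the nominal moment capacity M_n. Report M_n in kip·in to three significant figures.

Assume both steels yield.
a = (A_s − A'_s) f_y/(0.85 f'_c b) = (5.51 − 1.09) × 60/(0.85 × 3.5 × 15.1) = 5.904 in.
c = a/β₁ = 5.904/0.85 = 6.946 in; ε'_s = 0.003(c − d')/c = 0.0021 ≥ ε_y = 0.0021, so the compression steel yields.
M_n = (A_s − A'_s) f_y (d − a/2) + A'_s f_y (d − d') = 265.2 × (23.3 − 2.952) + 65.4 × (23.3 − 2.1) = 5396.3 + 1386.5 = 6782.8 kip·in.

M_n ≈ 6780 kip·in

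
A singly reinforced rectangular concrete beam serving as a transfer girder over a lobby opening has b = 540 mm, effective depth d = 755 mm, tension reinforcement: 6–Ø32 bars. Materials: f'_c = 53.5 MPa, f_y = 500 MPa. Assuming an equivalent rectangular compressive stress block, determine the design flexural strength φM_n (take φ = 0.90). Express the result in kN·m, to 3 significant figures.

φM_n ≈ 1530 kN·m

A_s = 6 × 804 = 4824 mm².
T = A_s f_y = 4824 × 500 = 2412000 N = 2412 kN.
From C = T: a = T/(0.85 f'_c b) = 2412000/(0.85 × 53.5 × 540) = 98.22 mm.
M_n = T(d − a/2) = 2412 kN × (755 − 49.11) mm = 1702.61 kN·m.
φM_n = 0.90 × 1702.61 = 1532.35 kN·m.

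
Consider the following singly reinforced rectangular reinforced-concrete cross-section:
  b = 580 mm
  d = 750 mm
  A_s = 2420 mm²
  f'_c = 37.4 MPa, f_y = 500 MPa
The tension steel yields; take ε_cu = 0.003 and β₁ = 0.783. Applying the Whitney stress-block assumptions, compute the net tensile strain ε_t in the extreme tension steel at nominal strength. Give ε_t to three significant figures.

a = A_s f_y/(0.85 f'_c b) = 65.62 mm.
β₁ = 0.783, so c = a/β₁ = 65.62/0.783 = 83.81 mm.
From the linear strain diagram with ε_cu = 0.003: ε_t = 0.003 (d − c)/c = 0.003 × (750 − 83.81)/83.81 = 0.0238.
Since ε_t ≥ 0.005, the section is tension-controlled.

ε_t ≈ 0.0238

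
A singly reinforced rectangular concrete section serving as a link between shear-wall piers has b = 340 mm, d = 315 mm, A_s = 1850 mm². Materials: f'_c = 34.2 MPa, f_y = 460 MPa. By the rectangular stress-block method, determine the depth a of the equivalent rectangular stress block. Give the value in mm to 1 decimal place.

T = A_s f_y = 1850 × 460 = 851000 N = 851 kN.
Setting C = 0.85 f'_c a b equal to T: a = 851000/(0.85 × 34.2 × 340) = 86.1 mm.

a ≈ 86.1 mm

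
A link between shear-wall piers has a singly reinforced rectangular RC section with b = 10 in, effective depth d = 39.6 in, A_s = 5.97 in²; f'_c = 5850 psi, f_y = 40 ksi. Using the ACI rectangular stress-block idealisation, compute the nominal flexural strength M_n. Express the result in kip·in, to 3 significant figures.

M_n ≈ 8880 kip·in

T = A_s f_y = 5.97 × 40 = 238.8 kips.
a = T/(0.85 f'_c b) = 238.8/(0.85 × 5.85 × 10) = 4.802 in.
M_n = T(d − a/2) = 238.8 × (39.6 − 2.401) = 8883.1 kip·in.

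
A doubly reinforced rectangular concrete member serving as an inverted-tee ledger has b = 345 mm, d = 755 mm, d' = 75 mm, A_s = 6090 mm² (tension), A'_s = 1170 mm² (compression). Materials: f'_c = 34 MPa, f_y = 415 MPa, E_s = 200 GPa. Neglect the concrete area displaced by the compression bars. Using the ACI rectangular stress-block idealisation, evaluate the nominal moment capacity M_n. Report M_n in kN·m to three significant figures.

M_n ≈ 1660 kN·m

Assume both tension and compression steel yield.
Net tension couple steel: A_s − A'_s = 4920 mm².
a = (A_s − A'_s) f_y / (0.85 f'_c b) = 2041800/(0.85 × 34 × 345) = 204.78 mm.
c = a/β₁ = 204.78/0.807 = 253.75 mm; ε'_s = 0.003(c − d')/c = 0.0021 ≥ f_y/E_s = 0.0021, so compression steel does yield.
M_n = (A_s − A'_s) f_y (d − a/2) + A'_s f_y (d − d') = [2041800 × (755 − 102.39) + 485550 × (755 − 75)] × 10⁻⁶ = 1332.50 + 330.17 = 1662.67 kN·m.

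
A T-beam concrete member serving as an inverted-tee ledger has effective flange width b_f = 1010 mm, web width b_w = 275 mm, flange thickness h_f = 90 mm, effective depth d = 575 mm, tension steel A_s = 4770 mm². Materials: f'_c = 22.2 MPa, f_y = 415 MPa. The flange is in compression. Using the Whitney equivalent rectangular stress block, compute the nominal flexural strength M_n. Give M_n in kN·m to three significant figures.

Tension: T = A_s f_y = 4770 × 415 = 1979550 N.
Try a within the flange: a = T/(0.85 f'_c b_f) = 1979550/(0.85 × 22.2 × 1010) = 103.87 mm.
a = 103.87 > h_f = 90 mm: the block extends into the web. Split into flange-overhang and web parts.
C_f = 0.85 f'_c (b_f − b_w) h_f = 0.85 × 22.2 × (1010 − 275) × 90 = 1248251 N.
Remaining web compression depth: a_w = (T − C_f)/(0.85 f'_c b_w) = (1979550 − 1248251)/(0.85 × 22.2 × 275) = 140.93 mm.
M_n = C_f(d − h_f/2) + (T − C_f)(d − a_w/2) = 1248251 × (575 − 45) + 731299 × (575 − 70.465) = 661.57 + 368.97 = 1030.54 × 10⁶ N·mm.
M_n = 1030.54 kN·m.

M_n ≈ 1030 kN·m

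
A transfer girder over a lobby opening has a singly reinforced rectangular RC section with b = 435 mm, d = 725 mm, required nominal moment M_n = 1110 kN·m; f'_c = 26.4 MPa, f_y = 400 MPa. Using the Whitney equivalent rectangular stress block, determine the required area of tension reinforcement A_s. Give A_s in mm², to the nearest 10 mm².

With M_n = 0.85 f'_c a b (d − a/2), solve the quadratic for a:
a = d − √(d² − 2M_n/(0.85 f'_c b)) = 725 − √(725² − 2 × 1110×10⁶/(0.85 × 26.4 × 435)) = 178.92 mm.
A_s = 0.85 f'_c a b / f_y = 0.85 × 26.4 × 178.92 × 435 / 400 = 4366.3 mm².

A_s ≈ 4370 mm²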